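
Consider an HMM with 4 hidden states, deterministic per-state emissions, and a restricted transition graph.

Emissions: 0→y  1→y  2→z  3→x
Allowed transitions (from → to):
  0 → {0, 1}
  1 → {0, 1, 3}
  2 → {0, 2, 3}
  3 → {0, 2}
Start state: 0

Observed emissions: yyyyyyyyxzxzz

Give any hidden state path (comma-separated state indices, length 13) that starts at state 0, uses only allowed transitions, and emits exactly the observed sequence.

0,0,0,0,0,1,0,1,3,2,3,2,2

  [0] y  {0,1}  => 0  start
  [1] y  {0,1}  => 0  0->0 ok
  [2] y  {0,1}  => 0  0->0 ok
  [3] y  {0,1}  => 0  0->0 ok
  [4] y  {0,1}  => 0  0->0 ok
  [5] y  {0,1}  => 1  0->1 ok
  [6] y  {0,1}  => 0  1->0 ok
  [7] y  {0,1}  => 1  0->1 ok
  [8] x  {3}  => 3  1->3 ok
  [9] z  {2}  => 2  3->2 ok
  [10] x  {3}  => 3  2->3 ok
  [11] z  {2}  => 2  3->2 ok
  [12] z  {2}  => 2  2->2 ok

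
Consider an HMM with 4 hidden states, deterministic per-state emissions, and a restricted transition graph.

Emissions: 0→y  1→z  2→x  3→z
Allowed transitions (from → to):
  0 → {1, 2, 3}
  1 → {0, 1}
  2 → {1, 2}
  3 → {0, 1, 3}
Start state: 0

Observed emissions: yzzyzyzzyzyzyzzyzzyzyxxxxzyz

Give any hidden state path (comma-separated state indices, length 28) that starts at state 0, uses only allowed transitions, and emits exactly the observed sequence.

  pos 0: y in {0}, choose 0; start
  pos 1: z in {1,3}, choose 1; 0->1 ok
  pos 2: z in {1,3}, choose 1; 1->1 ok
  pos 3: y in {0}, choose 0; 1->0 ok
  pos 4: z in {1,3}, choose 3; 0->3 ok
  pos 5: y in {0}, choose 0; 3->0 ok
  pos 6: z in {1,3}, choose 1; 0->1 ok
  pos 7: z in {1,3}, choose 1; 1->1 ok
  pos 8: y in {0}, choose 0; 1->0 ok
  pos 9: z in {1,3}, choose 3; 0->3 ok
  pos 10: y in {0}, choose 0; 3->0 ok
  pos 11: z in {1,3}, choose 3; 0->3 ok
  pos 12: y in {0}, choose 0; 3->0 ok
  pos 13: z in {1,3}, choose 3; 0->3 ok
  pos 14: z in {1,3}, choose 1; 3->1 ok
  pos 15: y in {0}, choose 0; 1->0 ok
  pos 16: z in {1,3}, choose 1; 0->1 ok
  pos 17: z in {1,3}, choose 1; 1->1 ok
  pos 18: y in {0}, choose 0; 1->0 ok
  pos 19: z in {1,3}, choose 3; 0->3 ok
  pos 20: y in {0}, choose 0; 3->0 ok
  pos 21: x in {2}, choose 2; 0->2 ok
  pos 22: x in {2}, choose 2; 2->2 ok
  pos 23: x in {2}, choose 2; 2->2 ok
  pos 24: x in {2}, choose 2; 2->2 ok
  pos 25: z in {1,3}, choose 1; 2->1 ok
  pos 26: y in {0}, choose 0; 1->0 ok
  pos 27: z in {1,3}, choose 3; 0->3 ok

0,1,1,0,3,0,1,1,0,3,0,3,0,3,1,0,1,1,0,3,0,2,2,2,2,1,0,3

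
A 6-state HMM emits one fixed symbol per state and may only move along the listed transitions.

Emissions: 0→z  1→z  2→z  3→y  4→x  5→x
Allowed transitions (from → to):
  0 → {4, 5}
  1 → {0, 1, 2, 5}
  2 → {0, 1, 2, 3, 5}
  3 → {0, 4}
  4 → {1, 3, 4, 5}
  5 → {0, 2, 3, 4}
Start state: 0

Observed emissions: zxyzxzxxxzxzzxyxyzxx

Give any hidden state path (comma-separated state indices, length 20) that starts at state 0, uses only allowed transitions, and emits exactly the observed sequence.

0,5,3,0,5,0,4,4,5,0,5,2,0,4,3,4,3,0,4,5

  0: obs=z cand={0,1,2} pick 0 [start]
  1: obs=x cand={4,5} pick 5 [0->5 ok]
  2: obs=y cand={3} pick 3 [5->3 ok]
  3: obs=z cand={0,1,2} pick 0 [3->0 ok]
  4: obs=x cand={4,5} pick 5 [0->5 ok]
  5: obs=z cand={0,1,2} pick 0 [5->0 ok]
  6: obs=x cand={4,5} pick 4 [0->4 ok]
  7: obs=x cand={4,5} pick 4 [4->4 ok]
  8: obs=x cand={4,5} pick 5 [4->5 ok]
  9: obs=z cand={0,1,2} pick 0 [5->0 ok]
  10: obs=x cand={4,5} pick 5 [0->5 ok]
  11: obs=z cand={0,1,2} pick 2 [5->2 ok]
  12: obs=z cand={0,1,2} pick 0 [2->0 ok]
  13: obs=x cand={4,5} pick 4 [0->4 ok]
  14: obs=y cand={3} pick 3 [4->3 ok]
  15: obs=x cand={4,5} pick 4 [3->4 ok]
  16: obs=y cand={3} pick 3 [4->3 ok]
  17: obs=z cand={0,1,2} pick 0 [3->0 ok]
  18: obs=x cand={4,5} pick 4 [0->4 ok]
  19: obs=x cand={4,5} pick 5 [4->5 ok]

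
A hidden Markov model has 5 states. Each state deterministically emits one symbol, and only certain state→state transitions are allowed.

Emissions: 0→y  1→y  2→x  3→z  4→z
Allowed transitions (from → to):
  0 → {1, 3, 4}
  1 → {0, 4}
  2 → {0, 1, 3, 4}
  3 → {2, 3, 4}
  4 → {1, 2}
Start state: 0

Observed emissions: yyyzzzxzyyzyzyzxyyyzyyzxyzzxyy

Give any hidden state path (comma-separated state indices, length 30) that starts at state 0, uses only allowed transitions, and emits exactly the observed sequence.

0,1,0,3,3,4,2,4,1,0,4,1,4,1,4,2,0,1,0,4,1,0,4,2,0,3,3,2,0,1

  pos 0: y in {0,1}, choose 0; start
  pos 1: y in {0,1}, choose 1; 0->1 ok
  pos 2: y in {0,1}, choose 0; 1->0 ok
  pos 3: z in {3,4}, choose 3; 0->3 ok
  pos 4: z in {3,4}, choose 3; 3->3 ok
  pos 5: z in {3,4}, choose 4; 3->4 ok
  pos 6: x in {2}, choose 2; 4->2 ok
  pos 7: z in {3,4}, choose 4; 2->4 ok
  pos 8: y in {0,1}, choose 1; 4->1 ok
  pos 9: y in {0,1}, choose 0; 1->0 ok
  pos 10: z in {3,4}, choose 4; 0->4 ok
  pos 11: y in {0,1}, choose 1; 4->1 ok
  pos 12: z in {3,4}, choose 4; 1->4 ok
  pos 13: y in {0,1}, choose 1; 4->1 ok
  pos 14: z in {3,4}, choose 4; 1->4 ok
  pos 15: x in {2}, choose 2; 4->2 ok
  pos 16: y in {0,1}, choose 0; 2->0 ok
  pos 17: y in {0,1}, choose 1; 0->1 ok
  pos 18: y in {0,1}, choose 0; 1->0 ok
  pos 19: z in {3,4}, choose 4; 0->4 ok
  pos 20: y in {0,1}, choose 1; 4->1 ok
  pos 21: y in {0,1}, choose 0; 1->0 ok
  pos 22: z in {3,4}, choose 4; 0->4 ok
  pos 23: x in {2}, choose 2; 4->2 ok
  pos 24: y in {0,1}, choose 0; 2->0 ok
  pos 25: z in {3,4}, choose 3; 0->3 ok
  pos 26: z in {3,4}, choose 3; 3->3 ok
  pos 27: x in {2}, choose 2; 3->2 ok
  pos 28: y in {0,1}, choose 0; 2->0 ok
  pos 29: y in {0,1}, choose 1; 0->1 ok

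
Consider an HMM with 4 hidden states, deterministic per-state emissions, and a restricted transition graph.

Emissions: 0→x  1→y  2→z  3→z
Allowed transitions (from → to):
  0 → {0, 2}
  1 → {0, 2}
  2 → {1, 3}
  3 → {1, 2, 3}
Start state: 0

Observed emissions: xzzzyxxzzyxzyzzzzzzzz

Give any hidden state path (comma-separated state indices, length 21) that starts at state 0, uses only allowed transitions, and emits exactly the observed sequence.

  pos 0: x in {0}, choose 0; start
  pos 1: z in {2,3}, choose 2; 0->2 ok
  pos 2: z in {2,3}, choose 3; 2->3 ok
  pos 3: z in {2,3}, choose 2; 3->2 ok
  pos 4: y in {1}, choose 1; 2->1 ok
  pos 5: x in {0}, choose 0; 1->0 ok
  pos 6: x in {0}, choose 0; 0->0 ok
  pos 7: z in {2,3}, choose 2; 0->2 ok
  pos 8: z in {2,3}, choose 3; 2->3 ok
  pos 9: y in {1}, choose 1; 3->1 ok
  pos 10: x in {0}, choose 0; 1->0 ok
  pos 11: z in {2,3}, choose 2; 0->2 ok
  pos 12: y in {1}, choose 1; 2->1 ok
  pos 13: z in {2,3}, choose 2; 1->2 ok
  pos 14: z in {2,3}, choose 3; 2->3 ok
  pos 15: z in {2,3}, choose 3; 3->3 ok
  pos 16: z in {2,3}, choose 3; 3->3 ok
  pos 17: z in {2,3}, choose 3; 3->3 ok
  pos 18: z in {2,3}, choose 3; 3->3 ok
  pos 19: z in {2,3}, choose 3; 3->3 ok
  pos 20: z in {2,3}, choose 2; 3->2 ok

0,2,3,2,1,0,0,2,3,1,0,2,1,2,3,3,3,3,3,3,2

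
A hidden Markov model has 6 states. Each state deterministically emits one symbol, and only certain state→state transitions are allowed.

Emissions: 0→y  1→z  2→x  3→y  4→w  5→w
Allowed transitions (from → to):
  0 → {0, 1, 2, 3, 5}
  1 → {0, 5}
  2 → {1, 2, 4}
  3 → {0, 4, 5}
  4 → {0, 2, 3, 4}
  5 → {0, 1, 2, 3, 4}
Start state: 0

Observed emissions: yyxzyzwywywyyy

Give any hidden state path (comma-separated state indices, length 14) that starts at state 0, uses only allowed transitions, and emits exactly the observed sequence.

0,0,2,1,0,1,5,0,5,3,4,0,0,0

  [0] y  {0,3}  => 0  start
  [1] y  {0,3}  => 0  0->0 ok
  [2] x  {2}  => 2  0->2 ok
  [3] z  {1}  => 1  2->1 ok
  [4] y  {0,3}  => 0  1->0 ok
  [5] z  {1}  => 1  0->1 ok
  [6] w  {4,5}  => 5  1->5 ok
  [7] y  {0,3}  => 0  5->0 ok
  [8] w  {4,5}  => 5  0->5 ok
  [9] y  {0,3}  => 3  5->3 ok
  [10] w  {4,5}  => 4  3->4 ok
  [11] y  {0,3}  => 0  4->0 ok
  [12] y  {0,3}  => 0  0->0 ok
  [13] y  {0,3}  => 0  0->0 ok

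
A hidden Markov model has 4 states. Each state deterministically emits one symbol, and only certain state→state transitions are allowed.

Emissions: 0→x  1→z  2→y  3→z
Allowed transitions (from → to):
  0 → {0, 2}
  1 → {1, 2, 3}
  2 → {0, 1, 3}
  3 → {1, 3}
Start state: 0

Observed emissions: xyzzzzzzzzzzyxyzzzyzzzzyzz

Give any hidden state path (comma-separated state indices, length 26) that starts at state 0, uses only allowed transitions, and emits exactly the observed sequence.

0,2,1,1,3,3,1,1,3,3,1,1,2,0,2,3,3,1,2,3,3,3,1,2,3,1

  pos 0: x in {0}, choose 0; start
  pos 1: y in {2}, choose 2; 0->2 ok
  pos 2: z in {1,3}, choose 1; 2->1 ok
  pos 3: z in {1,3}, choose 1; 1->1 ok
  pos 4: z in {1,3}, choose 3; 1->3 ok
  pos 5: z in {1,3}, choose 3; 3->3 ok
  pos 6: z in {1,3}, choose 1; 3->1 ok
  pos 7: z in {1,3}, choose 1; 1->1 ok
  pos 8: z in {1,3}, choose 3; 1->3 ok
  pos 9: z in {1,3}, choose 3; 3->3 ok
  pos 10: z in {1,3}, choose 1; 3->1 ok
  pos 11: z in {1,3}, choose 1; 1->1 ok
  pos 12: y in {2}, choose 2; 1->2 ok
  pos 13: x in {0}, choose 0; 2->0 ok
  pos 14: y in {2}, choose 2; 0->2 ok
  pos 15: z in {1,3}, choose 3; 2->3 ok
  pos 16: z in {1,3}, choose 3; 3->3 ok
  pos 17: z in {1,3}, choose 1; 3->1 ok
  pos 18: y in {2}, choose 2; 1->2 ok
  pos 19: z in {1,3}, choose 3; 2->3 ok
  pos 20: z in {1,3}, choose 3; 3->3 ok
  pos 21: z in {1,3}, choose 3; 3->3 ok
  pos 22: z in {1,3}, choose 1; 3->1 ok
  pos 23: y in {2}, choose 2; 1->2 ok
  pos 24: z in {1,3}, choose 3; 2->3 ok
  pos 25: z in {1,3}, choose 1; 3->1 ok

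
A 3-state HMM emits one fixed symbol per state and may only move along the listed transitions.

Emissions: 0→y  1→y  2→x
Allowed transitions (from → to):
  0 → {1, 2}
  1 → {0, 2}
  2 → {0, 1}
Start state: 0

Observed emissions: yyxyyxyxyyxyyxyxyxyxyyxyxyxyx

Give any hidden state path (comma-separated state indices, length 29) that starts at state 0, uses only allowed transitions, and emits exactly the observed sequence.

  0: obs=y cand={0,1} pick 0 [start]
  1: obs=y cand={0,1} pick 1 [0->1 ok]
  2: obs=x cand={2} pick 2 [1->2 ok]
  3: obs=y cand={0,1} pick 0 [2->0 ok]
  4: obs=y cand={0,1} pick 1 [0->1 ok]
  5: obs=x cand={2} pick 2 [1->2 ok]
  6: obs=y cand={0,1} pick 1 [2->1 ok]
  7: obs=x cand={2} pick 2 [1->2 ok]
  8: obs=y cand={0,1} pick 0 [2->0 ok]
  9: obs=y cand={0,1} pick 1 [0->1 ok]
  10: obs=x cand={2} pick 2 [1->2 ok]
  11: obs=y cand={0,1} pick 1 [2->1 ok]
  12: obs=y cand={0,1} pick 0 [1->0 ok]
  13: obs=x cand={2} pick 2 [0->2 ok]
  14: obs=y cand={0,1} pick 0 [2->0 ok]
  15: obs=x cand={2} pick 2 [0->2 ok]
  16: obs=y cand={0,1} pick 1 [2->1 ok]
  17: obs=x cand={2} pick 2 [1->2 ok]
  18: obs=y cand={0,1} pick 1 [2->1 ok]
  19: obs=x cand={2} pick 2 [1->2 ok]
  20: obs=y cand={0,1} pick 0 [2->0 ok]
  21: obs=y cand={0,1} pick 1 [0->1 ok]
  22: obs=x cand={2} pick 2 [1->2 ok]
  23: obs=y cand={0,1} pick 0 [2->0 ok]
  24: obs=x cand={2} pick 2 [0->2 ok]
  25: obs=y cand={0,1} pick 0 [2->0 ok]
  26: obs=x cand={2} pick 2 [0->2 ok]
  27: obs=y cand={0,1} pick 0 [2->0 ok]
  28: obs=x cand={2} pick 2 [0->2 ok]

0,1,2,0,1,2,1,2,0,1,2,1,0,2,0,2,1,2,1,2,0,1,2,0,2,0,2,0,2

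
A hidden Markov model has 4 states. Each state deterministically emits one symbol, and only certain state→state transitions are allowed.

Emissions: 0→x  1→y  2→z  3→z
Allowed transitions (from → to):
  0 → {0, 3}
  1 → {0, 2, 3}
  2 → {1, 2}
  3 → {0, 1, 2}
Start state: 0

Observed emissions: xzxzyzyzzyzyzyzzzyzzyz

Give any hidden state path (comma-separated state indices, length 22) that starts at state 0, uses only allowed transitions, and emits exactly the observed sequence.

0,3,0,3,1,2,1,2,2,1,3,1,2,1,2,2,2,1,2,2,1,2

  pos 0: x in {0}, choose 0; start
  pos 1: z in {2,3}, choose 3; 0->3 ok
  pos 2: x in {0}, choose 0; 3->0 ok
  pos 3: z in {2,3}, choose 3; 0->3 ok
  pos 4: y in {1}, choose 1; 3->1 ok
  pos 5: z in {2,3}, choose 2; 1->2 ok
  pos 6: y in {1}, choose 1; 2->1 ok
  pos 7: z in {2,3}, choose 2; 1->2 ok
  pos 8: z in {2,3}, choose 2; 2->2 ok
  pos 9: y in {1}, choose 1; 2->1 ok
  pos 10: z in {2,3}, choose 3; 1->3 ok
  pos 11: y in {1}, choose 1; 3->1 ok
  pos 12: z in {2,3}, choose 2; 1->2 ok
  pos 13: y in {1}, choose 1; 2->1 ok
  pos 14: z in {2,3}, choose 2; 1->2 ok
  pos 15: z in {2,3}, choose 2; 2->2 ok
  pos 16: z in {2,3}, choose 2; 2->2 ok
  pos 17: y in {1}, choose 1; 2->1 ok
  pos 18: z in {2,3}, choose 2; 1->2 ok
  pos 19: z in {2,3}, choose 2; 2->2 ok
  pos 20: y in {1}, choose 1; 2->1 ok
  pos 21: z in {2,3}, choose 2; 1->2 ok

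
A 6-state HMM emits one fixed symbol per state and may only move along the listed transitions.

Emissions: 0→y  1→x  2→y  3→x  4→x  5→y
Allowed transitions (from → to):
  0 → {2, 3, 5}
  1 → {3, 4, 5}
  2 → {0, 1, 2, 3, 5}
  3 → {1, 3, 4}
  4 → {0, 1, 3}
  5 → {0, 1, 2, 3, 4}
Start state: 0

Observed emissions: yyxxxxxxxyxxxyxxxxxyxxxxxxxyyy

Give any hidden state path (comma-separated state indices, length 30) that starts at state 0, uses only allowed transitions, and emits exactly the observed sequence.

0,5,3,4,1,3,3,3,1,5,3,1,4,0,3,4,3,3,4,0,3,1,3,1,4,3,4,0,5,0

  t0 'y' -> {0,2,5}, take 0 (start)
  t1 'y' -> {0,2,5}, take 5 (0->5 ok)
  t2 'x' -> {1,3,4}, take 3 (5->3 ok)
  t3 'x' -> {1,3,4}, take 4 (3->4 ok)
  t4 'x' -> {1,3,4}, take 1 (4->1 ok)
  t5 'x' -> {1,3,4}, take 3 (1->3 ok)
  t6 'x' -> {1,3,4}, take 3 (3->3 ok)
  t7 'x' -> {1,3,4}, take 3 (3->3 ok)
  t8 'x' -> {1,3,4}, take 1 (3->1 ok)
  t9 'y' -> {0,2,5}, take 5 (1->5 ok)
  t10 'x' -> {1,3,4}, take 3 (5->3 ok)
  t11 'x' -> {1,3,4}, take 1 (3->1 ok)
  t12 'x' -> {1,3,4}, take 4 (1->4 ok)
  t13 'y' -> {0,2,5}, take 0 (4->0 ok)
  t14 'x' -> {1,3,4}, take 3 (0->3 ok)
  t15 'x' -> {1,3,4}, take 4 (3->4 ok)
  t16 'x' -> {1,3,4}, take 3 (4->3 ok)
  t17 'x' -> {1,3,4}, take 3 (3->3 ok)
  t18 'x' -> {1,3,4}, take 4 (3->4 ok)
  t19 'y' -> {0,2,5}, take 0 (4->0 ok)
  t20 'x' -> {1,3,4}, take 3 (0->3 ok)
  t21 'x' -> {1,3,4}, take 1 (3->1 ok)
  t22 'x' -> {1,3,4}, take 3 (1->3 ok)
  t23 'x' -> {1,3,4}, take 1 (3->1 ok)
  t24 'x' -> {1,3,4}, take 4 (1->4 ok)
  t25 'x' -> {1,3,4}, take 3 (4->3 ok)
  t26 'x' -> {1,3,4}, take 4 (3->4 ok)
  t27 'y' -> {0,2,5}, take 0 (4->0 ok)
  t28 'y' -> {0,2,5}, take 5 (0->5 ok)
  t29 'y' -> {0,2,5}, take 0 (5->0 ok)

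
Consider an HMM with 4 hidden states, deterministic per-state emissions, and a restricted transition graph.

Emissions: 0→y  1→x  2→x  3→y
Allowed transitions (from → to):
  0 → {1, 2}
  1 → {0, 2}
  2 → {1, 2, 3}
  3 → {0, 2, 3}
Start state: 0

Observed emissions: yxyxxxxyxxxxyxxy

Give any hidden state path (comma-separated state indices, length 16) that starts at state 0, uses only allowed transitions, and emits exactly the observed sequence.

  t0 'y' -> {0,3}, take 0 (start)
  t1 'x' -> {1,2}, take 2 (0->2 ok)
  t2 'y' -> {0,3}, take 3 (2->3 ok)
  t3 'x' -> {1,2}, take 2 (3->2 ok)
  t4 'x' -> {1,2}, take 1 (2->1 ok)
  t5 'x' -> {1,2}, take 2 (1->2 ok)
  t6 'x' -> {1,2}, take 1 (2->1 ok)
  t7 'y' -> {0,3}, take 0 (1->0 ok)
  t8 'x' -> {1,2}, take 2 (0->2 ok)
  t9 'x' -> {1,2}, take 1 (2->1 ok)
  t10 'x' -> {1,2}, take 2 (1->2 ok)
  t11 'x' -> {1,2}, take 1 (2->1 ok)
  t12 'y' -> {0,3}, take 0 (1->0 ok)
  t13 'x' -> {1,2}, take 1 (0->1 ok)
  t14 'x' -> {1,2}, take 2 (1->2 ok)
  t15 'y' -> {0,3}, take 3 (2->3 ok)

0,2,3,2,1,2,1,0,2,1,2,1,0,1,2,3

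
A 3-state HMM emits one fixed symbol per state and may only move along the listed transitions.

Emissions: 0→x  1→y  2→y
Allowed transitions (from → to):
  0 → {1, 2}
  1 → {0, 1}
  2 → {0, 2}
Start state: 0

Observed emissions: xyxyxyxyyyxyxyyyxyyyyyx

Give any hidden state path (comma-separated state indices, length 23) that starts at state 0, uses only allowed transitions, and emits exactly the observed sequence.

0,1,0,2,0,1,0,2,2,2,0,2,0,2,2,2,0,1,1,1,1,1,0

  t0 'x' -> {0}, take 0 (start)
  t1 'y' -> {1,2}, take 1 (0->1 ok)
  t2 'x' -> {0}, take 0 (1->0 ok)
  t3 'y' -> {1,2}, take 2 (0->2 ok)
  t4 'x' -> {0}, take 0 (2->0 ok)
  t5 'y' -> {1,2}, take 1 (0->1 ok)
  t6 'x' -> {0}, take 0 (1->0 ok)
  t7 'y' -> {1,2}, take 2 (0->2 ok)
  t8 'y' -> {1,2}, take 2 (2->2 ok)
  t9 'y' -> {1,2}, take 2 (2->2 ok)
  t10 'x' -> {0}, take 0 (2->0 ok)
  t11 'y' -> {1,2}, take 2 (0->2 ok)
  t12 'x' -> {0}, take 0 (2->0 ok)
  t13 'y' -> {1,2}, take 2 (0->2 ok)
  t14 'y' -> {1,2}, take 2 (2->2 ok)
  t15 'y' -> {1,2}, take 2 (2->2 ok)
  t16 'x' -> {0}, take 0 (2->0 ok)
  t17 'y' -> {1,2}, take 1 (0->1 ok)
  t18 'y' -> {1,2}, take 1 (1->1 ok)
  t19 'y' -> {1,2}, take 1 (1->1 ok)
  t20 'y' -> {1,2}, take 1 (1->1 ok)
  t21 'y' -> {1,2}, take 1 (1->1 ok)
  t22 'x' -> {0}, take 0 (1->0 ok)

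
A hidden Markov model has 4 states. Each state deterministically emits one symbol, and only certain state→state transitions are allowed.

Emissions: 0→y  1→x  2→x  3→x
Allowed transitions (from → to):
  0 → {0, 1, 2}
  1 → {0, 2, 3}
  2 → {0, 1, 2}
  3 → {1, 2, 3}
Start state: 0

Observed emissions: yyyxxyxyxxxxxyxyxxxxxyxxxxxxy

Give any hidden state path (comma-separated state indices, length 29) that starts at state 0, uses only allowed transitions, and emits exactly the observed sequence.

  pos 0: y in {0}, choose 0; start
  pos 1: y in {0}, choose 0; 0->0 ok
  pos 2: y in {0}, choose 0; 0->0 ok
  pos 3: x in {1,2,3}, choose 2; 0->2 ok
  pos 4: x in {1,2,3}, choose 1; 2->1 ok
  pos 5: y in {0}, choose 0; 1->0 ok
  pos 6: x in {1,2,3}, choose 1; 0->1 ok
  pos 7: y in {0}, choose 0; 1->0 ok
  pos 8: x in {1,2,3}, choose 1; 0->1 ok
  pos 9: x in {1,2,3}, choose 2; 1->2 ok
  pos 10: x in {1,2,3}, choose 2; 2->2 ok
  pos 11: x in {1,2,3}, choose 2; 2->2 ok
  pos 12: x in {1,2,3}, choose 1; 2->1 ok
  pos 13: y in {0}, choose 0; 1->0 ok
  pos 14: x in {1,2,3}, choose 1; 0->1 ok
  pos 15: y in {0}, choose 0; 1->0 ok
  pos 16: x in {1,2,3}, choose 1; 0->1 ok
  pos 17: x in {1,2,3}, choose 3; 1->3 ok
  pos 18: x in {1,2,3}, choose 2; 3->2 ok
  pos 19: x in {1,2,3}, choose 2; 2->2 ok
  pos 20: x in {1,2,3}, choose 1; 2->1 ok
  pos 21: y in {0}, choose 0; 1->0 ok
  pos 22: x in {1,2,3}, choose 2; 0->2 ok
  pos 23: x in {1,2,3}, choose 1; 2->1 ok
  pos 24: x in {1,2,3}, choose 3; 1->3 ok
  pos 25: x in {1,2,3}, choose 3; 3->3 ok
  pos 26: x in {1,2,3}, choose 2; 3->2 ok
  pos 27: x in {1,2,3}, choose 2; 2->2 ok
  pos 28: y in {0}, choose 0; 2->0 ok

0,0,0,2,1,0,1,0,1,2,2,2,1,0,1,0,1,3,2,2,1,0,2,1,3,3,2,2,0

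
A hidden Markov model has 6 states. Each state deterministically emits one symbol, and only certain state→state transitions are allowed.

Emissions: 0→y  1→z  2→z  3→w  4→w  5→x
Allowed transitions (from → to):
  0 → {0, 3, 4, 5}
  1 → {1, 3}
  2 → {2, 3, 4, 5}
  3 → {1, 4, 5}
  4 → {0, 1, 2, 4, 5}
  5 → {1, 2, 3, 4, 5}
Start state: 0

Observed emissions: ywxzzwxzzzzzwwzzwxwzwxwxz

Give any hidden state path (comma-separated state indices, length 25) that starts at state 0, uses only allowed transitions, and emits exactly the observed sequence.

  t0 'y' -> {0}, take 0 (start)
  t1 'w' -> {3,4}, take 4 (0->4 ok)
  t2 'x' -> {5}, take 5 (4->5 ok)
  t3 'z' -> {1,2}, take 1 (5->1 ok)
  t4 'z' -> {1,2}, take 1 (1->1 ok)
  t5 'w' -> {3,4}, take 3 (1->3 ok)
  t6 'x' -> {5}, take 5 (3->5 ok)
  t7 'z' -> {1,2}, take 2 (5->2 ok)
  t8 'z' -> {1,2}, take 2 (2->2 ok)
  t9 'z' -> {1,2}, take 2 (2->2 ok)
  t10 'z' -> {1,2}, take 2 (2->2 ok)
  t11 'z' -> {1,2}, take 2 (2->2 ok)
  t12 'w' -> {3,4}, take 3 (2->3 ok)
  t13 'w' -> {3,4}, take 4 (3->4 ok)
  t14 'z' -> {1,2}, take 1 (4->1 ok)
  t15 'z' -> {1,2}, take 1 (1->1 ok)
  t16 'w' -> {3,4}, take 3 (1->3 ok)
  t17 'x' -> {5}, take 5 (3->5 ok)
  t18 'w' -> {3,4}, take 3 (5->3 ok)
  t19 'z' -> {1,2}, take 1 (3->1 ok)
  t20 'w' -> {3,4}, take 3 (1->3 ok)
  t21 'x' -> {5}, take 5 (3->5 ok)
  t22 'w' -> {3,4}, take 4 (5->4 ok)
  t23 'x' -> {5}, take 5 (4->5 ok)
  t24 'z' -> {1,2}, take 1 (5->1 ok)

0,4,5,1,1,3,5,2,2,2,2,2,3,4,1,1,3,5,3,1,3,5,4,5,1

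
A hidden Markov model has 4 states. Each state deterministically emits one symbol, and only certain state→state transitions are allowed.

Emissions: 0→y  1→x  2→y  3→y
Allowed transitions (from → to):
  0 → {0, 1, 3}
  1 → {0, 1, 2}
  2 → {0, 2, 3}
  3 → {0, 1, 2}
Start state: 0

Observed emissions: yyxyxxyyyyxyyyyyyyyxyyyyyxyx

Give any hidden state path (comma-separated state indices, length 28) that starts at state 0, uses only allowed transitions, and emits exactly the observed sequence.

  0: obs=y cand={0,2,3} pick 0 [start]
  1: obs=y cand={0,2,3} pick 0 [0->0 ok]
  2: obs=x cand={1} pick 1 [0->1 ok]
  3: obs=y cand={0,2,3} pick 0 [1->0 ok]
  4: obs=x cand={1} pick 1 [0->1 ok]
  5: obs=x cand={1} pick 1 [1->1 ok]
  6: obs=y cand={0,2,3} pick 2 [1->2 ok]
  7: obs=y cand={0,2,3} pick 0 [2->0 ok]
  8: obs=y cand={0,2,3} pick 0 [0->0 ok]
  9: obs=y cand={0,2,3} pick 3 [0->3 ok]
  10: obs=x cand={1} pick 1 [3->1 ok]
  11: obs=y cand={0,2,3} pick 2 [1->2 ok]
  12: obs=y cand={0,2,3} pick 2 [2->2 ok]
  13: obs=y cand={0,2,3} pick 2 [2->2 ok]
  14: obs=y cand={0,2,3} pick 2 [2->2 ok]
  15: obs=y cand={0,2,3} pick 2 [2->2 ok]
  16: obs=y cand={0,2,3} pick 0 [2->0 ok]
  17: obs=y cand={0,2,3} pick 0 [0->0 ok]
  18: obs=y cand={0,2,3} pick 0 [0->0 ok]
  19: obs=x cand={1} pick 1 [0->1 ok]
  20: obs=y cand={0,2,3} pick 2 [1->2 ok]
  21: obs=y cand={0,2,3} pick 3 [2->3 ok]
  22: obs=y cand={0,2,3} pick 2 [3->2 ok]
  23: obs=y cand={0,2,3} pick 0 [2->0 ok]
  24: obs=y cand={0,2,3} pick 0 [0->0 ok]
  25: obs=x cand={1} pick 1 [0->1 ok]
  26: obs=y cand={0,2,3} pick 0 [1->0 ok]
  27: obs=x cand={1} pick 1 [0->1 ok]

0,0,1,0,1,1,2,0,0,3,1,2,2,2,2,2,0,0,0,1,2,3,2,0,0,1,0,1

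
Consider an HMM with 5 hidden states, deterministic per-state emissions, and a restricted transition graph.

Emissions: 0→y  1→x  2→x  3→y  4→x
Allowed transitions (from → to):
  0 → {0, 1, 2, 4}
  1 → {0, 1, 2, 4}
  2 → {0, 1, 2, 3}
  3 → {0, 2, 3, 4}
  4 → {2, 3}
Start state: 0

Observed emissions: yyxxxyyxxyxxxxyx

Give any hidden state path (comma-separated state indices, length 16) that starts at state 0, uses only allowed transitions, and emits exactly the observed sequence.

  pos 0: y in {0,3}, choose 0; start
  pos 1: y in {0,3}, choose 0; 0->0 ok
  pos 2: x in {1,2,4}, choose 2; 0->2 ok
  pos 3: x in {1,2,4}, choose 2; 2->2 ok
  pos 4: x in {1,2,4}, choose 2; 2->2 ok
  pos 5: y in {0,3}, choose 0; 2->0 ok
  pos 6: y in {0,3}, choose 0; 0->0 ok
  pos 7: x in {1,2,4}, choose 1; 0->1 ok
  pos 8: x in {1,2,4}, choose 2; 1->2 ok
  pos 9: y in {0,3}, choose 3; 2->3 ok
  pos 10: x in {1,2,4}, choose 2; 3->2 ok
  pos 11: x in {1,2,4}, choose 2; 2->2 ok
  pos 12: x in {1,2,4}, choose 1; 2->1 ok
  pos 13: x in {1,2,4}, choose 2; 1->2 ok
  pos 14: y in {0,3}, choose 3; 2->3 ok
  pos 15: x in {1,2,4}, choose 2; 3->2 ok

0,0,2,2,2,0,0,1,2,3,2,2,1,2,3,2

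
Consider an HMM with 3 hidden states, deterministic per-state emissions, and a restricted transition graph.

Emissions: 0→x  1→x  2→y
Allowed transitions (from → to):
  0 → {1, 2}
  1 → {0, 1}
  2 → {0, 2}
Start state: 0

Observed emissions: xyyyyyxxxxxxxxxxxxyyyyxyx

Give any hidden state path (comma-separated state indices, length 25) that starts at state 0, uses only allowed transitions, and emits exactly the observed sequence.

  0: obs=x cand={0,1} pick 0 [start]
  1: obs=y cand={2} pick 2 [0->2 ok]
  2: obs=y cand={2} pick 2 [2->2 ok]
  3: obs=y cand={2} pick 2 [2->2 ok]
  4: obs=y cand={2} pick 2 [2->2 ok]
  5: obs=y cand={2} pick 2 [2->2 ok]
  6: obs=x cand={0,1} pick 0 [2->0 ok]
  7: obs=x cand={0,1} pick 1 [0->1 ok]
  8: obs=x cand={0,1} pick 1 [1->1 ok]
  9: obs=x cand={0,1} pick 1 [1->1 ok]
  10: obs=x cand={0,1} pick 1 [1->1 ok]
  11: obs=x cand={0,1} pick 1 [1->1 ok]
  12: obs=x cand={0,1} pick 0 [1->0 ok]
  13: obs=x cand={0,1} pick 1 [0->1 ok]
  14: obs=x cand={0,1} pick 1 [1->1 ok]
  15: obs=x cand={0,1} pick 0 [1->0 ok]
  16: obs=x cand={0,1} pick 1 [0->1 ok]
  17: obs=x cand={0,1} pick 0 [1->0 ok]
  18: obs=y cand={2} pick 2 [0->2 ok]
  19: obs=y cand={2} pick 2 [2->2 ok]
  20: obs=y cand={2} pick 2 [2->2 ok]
  21: obs=y cand={2} pick 2 [2->2 ok]
  22: obs=x cand={0,1} pick 0 [2->0 ok]
  23: obs=y cand={2} pick 2 [0->2 ok]
  24: obs=x cand={0,1} pick 0 [2->0 ok]

0,2,2,2,2,2,0,1,1,1,1,1,0,1,1,0,1,0,2,2,2,2,0,2,0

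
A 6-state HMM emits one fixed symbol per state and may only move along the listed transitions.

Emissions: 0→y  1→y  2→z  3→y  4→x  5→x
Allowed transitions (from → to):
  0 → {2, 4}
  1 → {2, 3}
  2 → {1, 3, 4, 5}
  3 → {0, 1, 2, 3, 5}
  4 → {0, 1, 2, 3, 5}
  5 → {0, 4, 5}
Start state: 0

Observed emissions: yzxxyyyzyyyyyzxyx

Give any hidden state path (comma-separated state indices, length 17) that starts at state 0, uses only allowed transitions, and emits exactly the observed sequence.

0,2,5,4,1,3,1,2,3,1,3,3,1,2,4,0,4

  0: obs=y cand={0,1,3} pick 0 [start]
  1: obs=z cand={2} pick 2 [0->2 ok]
  2: obs=x cand={4,5} pick 5 [2->5 ok]
  3: obs=x cand={4,5} pick 4 [5->4 ok]
  4: obs=y cand={0,1,3} pick 1 [4->1 ok]
  5: obs=y cand={0,1,3} pick 3 [1->3 ok]
  6: obs=y cand={0,1,3} pick 1 [3->1 ok]
  7: obs=z cand={2} pick 2 [1->2 ok]
  8: obs=y cand={0,1,3} pick 3 [2->3 ok]
  9: obs=y cand={0,1,3} pick 1 [3->1 ok]
  10: obs=y cand={0,1,3} pick 3 [1->3 ok]
  11: obs=y cand={0,1,3} pick 3 [3->3 ok]
  12: obs=y cand={0,1,3} pick 1 [3->1 ok]
  13: obs=z cand={2} pick 2 [1->2 ok]
  14: obs=x cand={4,5} pick 4 [2->4 ok]
  15: obs=y cand={0,1,3} pick 0 [4->0 ok]
  16: obs=x cand={4,5} pick 4 [0->4 ok]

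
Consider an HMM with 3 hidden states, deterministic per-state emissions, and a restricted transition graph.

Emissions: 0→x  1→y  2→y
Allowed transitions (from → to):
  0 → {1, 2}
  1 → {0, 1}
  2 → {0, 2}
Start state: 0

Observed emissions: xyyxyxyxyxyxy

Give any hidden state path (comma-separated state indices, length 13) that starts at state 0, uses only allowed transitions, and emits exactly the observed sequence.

  0: obs=x cand={0} pick 0 [start]
  1: obs=y cand={1,2} pick 1 [0->1 ok]
  2: obs=y cand={1,2} pick 1 [1->1 ok]
  3: obs=x cand={0} pick 0 [1->0 ok]
  4: obs=y cand={1,2} pick 2 [0->2 ok]
  5: obs=x cand={0} pick 0 [2->0 ok]
  6: obs=y cand={1,2} pick 1 [0->1 ok]
  7: obs=x cand={0} pick 0 [1->0 ok]
  8: obs=y cand={1,2} pick 2 [0->2 ok]
  9: obs=x cand={0} pick 0 [2->0 ok]
  10: obs=y cand={1,2} pick 2 [0->2 ok]
  11: obs=x cand={0} pick 0 [2->0 ok]
  12: obs=y cand={1,2} pick 2 [0->2 ok]

0,1,1,0,2,0,1,0,2,0,2,0,2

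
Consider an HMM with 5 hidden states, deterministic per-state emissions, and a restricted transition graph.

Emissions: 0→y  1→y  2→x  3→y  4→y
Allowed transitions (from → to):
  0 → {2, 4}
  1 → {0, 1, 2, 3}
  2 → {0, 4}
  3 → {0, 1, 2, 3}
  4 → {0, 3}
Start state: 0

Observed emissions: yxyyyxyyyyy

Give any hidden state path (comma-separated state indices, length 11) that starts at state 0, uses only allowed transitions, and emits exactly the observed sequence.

  t0 'y' -> {0,1,3,4}, take 0 (start)
  t1 'x' -> {2}, take 2 (0->2 ok)
  t2 'y' -> {0,1,3,4}, take 4 (2->4 ok)
  t3 'y' -> {0,1,3,4}, take 3 (4->3 ok)
  t4 'y' -> {0,1,3,4}, take 3 (3->3 ok)
  t5 'x' -> {2}, take 2 (3->2 ok)
  t6 'y' -> {0,1,3,4}, take 0 (2->0 ok)
  t7 'y' -> {0,1,3,4}, take 4 (0->4 ok)
  t8 'y' -> {0,1,3,4}, take 3 (4->3 ok)
  t9 'y' -> {0,1,3,4}, take 3 (3->3 ok)
  t10 'y' -> {0,1,3,4}, take 0 (3->0 ok)

0,2,4,3,3,2,0,4,3,3,0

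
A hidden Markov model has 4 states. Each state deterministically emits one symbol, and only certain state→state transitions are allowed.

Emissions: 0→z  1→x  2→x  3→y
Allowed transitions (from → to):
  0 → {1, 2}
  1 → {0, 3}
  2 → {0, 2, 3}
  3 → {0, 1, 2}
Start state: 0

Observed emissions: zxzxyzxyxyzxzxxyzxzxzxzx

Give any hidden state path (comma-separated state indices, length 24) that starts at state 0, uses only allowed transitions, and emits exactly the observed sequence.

  pos 0: z in {0}, choose 0; start
  pos 1: x in {1,2}, choose 1; 0->1 ok
  pos 2: z in {0}, choose 0; 1->0 ok
  pos 3: x in {1,2}, choose 2; 0->2 ok
  pos 4: y in {3}, choose 3; 2->3 ok
  pos 5: z in {0}, choose 0; 3->0 ok
  pos 6: x in {1,2}, choose 2; 0->2 ok
  pos 7: y in {3}, choose 3; 2->3 ok
  pos 8: x in {1,2}, choose 1; 3->1 ok
  pos 9: y in {3}, choose 3; 1->3 ok
  pos 10: z in {0}, choose 0; 3->0 ok
  pos 11: x in {1,2}, choose 1; 0->1 ok
  pos 12: z in {0}, choose 0; 1->0 ok
  pos 13: x in {1,2}, choose 2; 0->2 ok
  pos 14: x in {1,2}, choose 2; 2->2 ok
  pos 15: y in {3}, choose 3; 2->3 ok
  pos 16: z in {0}, choose 0; 3->0 ok
  pos 17: x in {1,2}, choose 2; 0->2 ok
  pos 18: z in {0}, choose 0; 2->0 ok
  pos 19: x in {1,2}, choose 1; 0->1 ok
  pos 20: z in {0}, choose 0; 1->0 ok
  pos 21: x in {1,2}, choose 1; 0->1 ok
  pos 22: z in {0}, choose 0; 1->0 ok
  pos 23: x in {1,2}, choose 2; 0->2 ok

0,1,0,2,3,0,2,3,1,3,0,1,0,2,2,3,0,2,0,1,0,1,0,2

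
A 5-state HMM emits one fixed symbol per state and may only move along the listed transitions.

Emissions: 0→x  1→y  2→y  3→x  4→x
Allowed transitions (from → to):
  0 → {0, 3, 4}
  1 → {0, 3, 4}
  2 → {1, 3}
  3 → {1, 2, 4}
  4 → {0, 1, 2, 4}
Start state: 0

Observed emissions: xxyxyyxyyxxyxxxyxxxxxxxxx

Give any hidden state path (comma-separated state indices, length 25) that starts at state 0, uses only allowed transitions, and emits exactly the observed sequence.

0,3,1,4,2,1,3,2,1,0,3,1,0,0,4,1,0,3,4,4,0,0,0,4,0

  [0] x  {0,3,4}  => 0  start
  [1] x  {0,3,4}  => 3  0->3 ok
  [2] y  {1,2}  => 1  3->1 ok
  [3] x  {0,3,4}  => 4  1->4 ok
  [4] y  {1,2}  => 2  4->2 ok
  [5] y  {1,2}  => 1  2->1 ok
  [6] x  {0,3,4}  => 3  1->3 ok
  [7] y  {1,2}  => 2  3->2 ok
  [8] y  {1,2}  => 1  2->1 ok
  [9] x  {0,3,4}  => 0  1->0 ok
  [10] x  {0,3,4}  => 3  0->3 ok
  [11] y  {1,2}  => 1  3->1 ok
  [12] x  {0,3,4}  => 0  1->0 ok
  [13] x  {0,3,4}  => 0  0->0 ok
  [14] x  {0,3,4}  => 4  0->4 ok
  [15] y  {1,2}  => 1  4->1 ok
  [16] x  {0,3,4}  => 0  1->0 ok
  [17] x  {0,3,4}  => 3  0->3 ok
  [18] x  {0,3,4}  => 4  3->4 ok
  [19] x  {0,3,4}  => 4  4->4 ok
  [20] x  {0,3,4}  => 0  4->0 ok
  [21] x  {0,3,4}  => 0  0->0 ok
  [22] x  {0,3,4}  => 0  0->0 ok
  [23] x  {0,3,4}  => 4  0->4 ok
  [24] x  {0,3,4}  => 0  4->0 ok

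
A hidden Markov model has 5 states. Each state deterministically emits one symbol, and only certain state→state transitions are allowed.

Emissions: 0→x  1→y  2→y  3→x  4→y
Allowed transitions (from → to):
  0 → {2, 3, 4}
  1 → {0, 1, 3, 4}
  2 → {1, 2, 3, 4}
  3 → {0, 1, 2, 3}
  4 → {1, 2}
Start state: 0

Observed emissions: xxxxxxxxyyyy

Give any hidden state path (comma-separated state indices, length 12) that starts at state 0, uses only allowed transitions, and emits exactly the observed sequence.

  0: obs=x cand={0,3} pick 0 [start]
  1: obs=x cand={0,3} pick 3 [0->3 ok]
  2: obs=x cand={0,3} pick 3 [3->3 ok]
  3: obs=x cand={0,3} pick 0 [3->0 ok]
  4: obs=x cand={0,3} pick 3 [0->3 ok]
  5: obs=x cand={0,3} pick 3 [3->3 ok]
  6: obs=x cand={0,3} pick 3 [3->3 ok]
  7: obs=x cand={0,3} pick 0 [3->0 ok]
  8: obs=y cand={1,2,4} pick 2 [0->2 ok]
  9: obs=y cand={1,2,4} pick 1 [2->1 ok]
  10: obs=y cand={1,2,4} pick 1 [1->1 ok]
  11: obs=y cand={1,2,4} pick 1 [1->1 ok]

0,3,3,0,3,3,3,0,2,1,1,1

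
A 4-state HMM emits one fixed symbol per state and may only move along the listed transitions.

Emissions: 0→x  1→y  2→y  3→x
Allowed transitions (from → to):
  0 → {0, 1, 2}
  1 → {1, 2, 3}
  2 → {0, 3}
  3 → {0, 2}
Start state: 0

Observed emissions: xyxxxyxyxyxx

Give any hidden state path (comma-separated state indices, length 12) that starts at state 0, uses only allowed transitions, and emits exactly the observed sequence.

  [0] x  {0,3}  => 0  start
  [1] y  {1,2}  => 1  0->1 ok
  [2] x  {0,3}  => 3  1->3 ok
  [3] x  {0,3}  => 0  3->0 ok
  [4] x  {0,3}  => 0  0->0 ok
  [5] y  {1,2}  => 2  0->2 ok
  [6] x  {0,3}  => 0  2->0 ok
  [7] y  {1,2}  => 1  0->1 ok
  [8] x  {0,3}  => 3  1->3 ok
  [9] y  {1,2}  => 2  3->2 ok
  [10] x  {0,3}  => 3  2->3 ok
  [11] x  {0,3}  => 0  3->0 ok

0,1,3,0,0,2,0,1,3,2,3,0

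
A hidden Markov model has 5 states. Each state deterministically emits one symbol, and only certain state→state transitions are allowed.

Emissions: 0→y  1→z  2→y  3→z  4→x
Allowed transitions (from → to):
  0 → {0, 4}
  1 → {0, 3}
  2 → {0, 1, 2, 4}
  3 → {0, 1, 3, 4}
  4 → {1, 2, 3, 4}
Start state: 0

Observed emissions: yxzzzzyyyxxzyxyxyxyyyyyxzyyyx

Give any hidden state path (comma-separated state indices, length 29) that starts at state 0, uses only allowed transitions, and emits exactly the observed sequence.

  0: obs=y cand={0,2} pick 0 [start]
  1: obs=x cand={4} pick 4 [0->4 ok]
  2: obs=z cand={1,3} pick 3 [4->3 ok]
  3: obs=z cand={1,3} pick 3 [3->3 ok]
  4: obs=z cand={1,3} pick 3 [3->3 ok]
  5: obs=z cand={1,3} pick 1 [3->1 ok]
  6: obs=y cand={0,2} pick 0 [1->0 ok]
  7: obs=y cand={0,2} pick 0 [0->0 ok]
  8: obs=y cand={0,2} pick 0 [0->0 ok]
  9: obs=x cand={4} pick 4 [0->4 ok]
  10: obs=x cand={4} pick 4 [4->4 ok]
  11: obs=z cand={1,3} pick 1 [4->1 ok]
  12: obs=y cand={0,2} pick 0 [1->0 ok]
  13: obs=x cand={4} pick 4 [0->4 ok]
  14: obs=y cand={0,2} pick 2 [4->2 ok]
  15: obs=x cand={4} pick 4 [2->4 ok]
  16: obs=y cand={0,2} pick 2 [4->2 ok]
  17: obs=x cand={4} pick 4 [2->4 ok]
  18: obs=y cand={0,2} pick 2 [4->2 ok]
  19: obs=y cand={0,2} pick 2 [2->2 ok]
  20: obs=y cand={0,2} pick 2 [2->2 ok]
  21: obs=y cand={0,2} pick 0 [2->0 ok]
  22: obs=y cand={0,2} pick 0 [0->0 ok]
  23: obs=x cand={4} pick 4 [0->4 ok]
  24: obs=z cand={1,3} pick 1 [4->1 ok]
  25: obs=y cand={0,2} pick 0 [1->0 ok]
  26: obs=y cand={0,2} pick 0 [0->0 ok]
  27: obs=y cand={0,2} pick 0 [0->0 ok]
  28: obs=x cand={4} pick 4 [0->4 ok]

0,4,3,3,3,1,0,0,0,4,4,1,0,4,2,4,2,4,2,2,2,0,0,4,1,0,0,0,4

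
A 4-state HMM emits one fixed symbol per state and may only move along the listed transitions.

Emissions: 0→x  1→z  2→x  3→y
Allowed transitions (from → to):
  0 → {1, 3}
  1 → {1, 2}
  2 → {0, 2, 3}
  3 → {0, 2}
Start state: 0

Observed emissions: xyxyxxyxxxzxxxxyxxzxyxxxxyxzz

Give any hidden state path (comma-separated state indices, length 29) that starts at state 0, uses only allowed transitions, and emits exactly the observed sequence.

0,3,0,3,2,0,3,2,2,0,1,2,2,2,2,3,2,0,1,2,3,2,2,2,2,3,0,1,1

  pos 0: x in {0,2}, choose 0; start
  pos 1: y in {3}, choose 3; 0->3 ok
  pos 2: x in {0,2}, choose 0; 3->0 ok
  pos 3: y in {3}, choose 3; 0->3 ok
  pos 4: x in {0,2}, choose 2; 3->2 ok
  pos 5: x in {0,2}, choose 0; 2->0 ok
  pos 6: y in {3}, choose 3; 0->3 ok
  pos 7: x in {0,2}, choose 2; 3->2 ok
  pos 8: x in {0,2}, choose 2; 2->2 ok
  pos 9: x in {0,2}, choose 0; 2->0 ok
  pos 10: z in {1}, choose 1; 0->1 ok
  pos 11: x in {0,2}, choose 2; 1->2 ok
  pos 12: x in {0,2}, choose 2; 2->2 ok
  pos 13: x in {0,2}, choose 2; 2->2 ok
  pos 14: x in {0,2}, choose 2; 2->2 ok
  pos 15: y in {3}, choose 3; 2->3 ok
  pos 16: x in {0,2}, choose 2; 3->2 ok
  pos 17: x in {0,2}, choose 0; 2->0 ok
  pos 18: z in {1}, choose 1; 0->1 ok
  pos 19: x in {0,2}, choose 2; 1->2 ok
  pos 20: y in {3}, choose 3; 2->3 ok
  pos 21: x in {0,2}, choose 2; 3->2 ok
  pos 22: x in {0,2}, choose 2; 2->2 ok
  pos 23: x in {0,2}, choose 2; 2->2 ok
  pos 24: x in {0,2}, choose 2; 2->2 ok
  pos 25: y in {3}, choose 3; 2->3 ok
  pos 26: x in {0,2}, choose 0; 3->0 ok
  pos 27: z in {1}, choose 1; 0->1 ok
  pos 28: z in {1}, choose 1; 1->1 ok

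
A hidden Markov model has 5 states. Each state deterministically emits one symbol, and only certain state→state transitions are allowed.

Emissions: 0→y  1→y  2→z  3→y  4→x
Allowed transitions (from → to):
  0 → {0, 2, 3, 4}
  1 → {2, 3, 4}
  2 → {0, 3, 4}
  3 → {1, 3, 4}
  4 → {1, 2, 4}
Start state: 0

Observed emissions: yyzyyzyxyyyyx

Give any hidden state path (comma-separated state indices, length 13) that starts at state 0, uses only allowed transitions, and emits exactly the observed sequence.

  0: obs=y cand={0,1,3} pick 0 [start]
  1: obs=y cand={0,1,3} pick 0 [0->0 ok]
  2: obs=z cand={2} pick 2 [0->2 ok]
  3: obs=y cand={0,1,3} pick 3 [2->3 ok]
  4: obs=y cand={0,1,3} pick 1 [3->1 ok]
  5: obs=z cand={2} pick 2 [1->2 ok]
  6: obs=y cand={0,1,3} pick 0 [2->0 ok]
  7: obs=x cand={4} pick 4 [0->4 ok]
  8: obs=y cand={0,1,3} pick 1 [4->1 ok]
  9: obs=y cand={0,1,3} pick 3 [1->3 ok]
  10: obs=y cand={0,1,3} pick 1 [3->1 ok]
  11: obs=y cand={0,1,3} pick 3 [1->3 ok]
  12: obs=x cand={4} pick 4 [3->4 ok]

0,0,2,3,1,2,0,4,1,3,1,3,4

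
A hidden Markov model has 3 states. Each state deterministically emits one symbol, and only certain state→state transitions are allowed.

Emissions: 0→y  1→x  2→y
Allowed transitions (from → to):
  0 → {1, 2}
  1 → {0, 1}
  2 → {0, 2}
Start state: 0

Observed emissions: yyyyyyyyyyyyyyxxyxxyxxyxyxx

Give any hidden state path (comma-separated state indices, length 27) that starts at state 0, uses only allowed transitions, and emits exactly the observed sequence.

  t0 'y' -> {0,2}, take 0 (start)
  t1 'y' -> {0,2}, take 2 (0->2 ok)
  t2 'y' -> {0,2}, take 2 (2->2 ok)
  t3 'y' -> {0,2}, take 0 (2->0 ok)
  t4 'y' -> {0,2}, take 2 (0->2 ok)
  t5 'y' -> {0,2}, take 0 (2->0 ok)
  t6 'y' -> {0,2}, take 2 (0->2 ok)
  t7 'y' -> {0,2}, take 2 (2->2 ok)
  t8 'y' -> {0,2}, take 2 (2->2 ok)
  t9 'y' -> {0,2}, take 0 (2->0 ok)
  t10 'y' -> {0,2}, take 2 (0->2 ok)
  t11 'y' -> {0,2}, take 2 (2->2 ok)
  t12 'y' -> {0,2}, take 2 (2->2 ok)
  t13 'y' -> {0,2}, take 0 (2->0 ok)
  t14 'x' -> {1}, take 1 (0->1 ok)
  t15 'x' -> {1}, take 1 (1->1 ok)
  t16 'y' -> {0,2}, take 0 (1->0 ok)
  t17 'x' -> {1}, take 1 (0->1 ok)
  t18 'x' -> {1}, take 1 (1->1 ok)
  t19 'y' -> {0,2}, take 0 (1->0 ok)
  t20 'x' -> {1}, take 1 (0->1 ok)
  t21 'x' -> {1}, take 1 (1->1 ok)
  t22 'y' -> {0,2}, take 0 (1->0 ok)
  t23 'x' -> {1}, take 1 (0->1 ok)
  t24 'y' -> {0,2}, take 0 (1->0 ok)
  t25 'x' -> {1}, take 1 (0->1 ok)
  t26 'x' -> {1}, take 1 (1->1 ok)

0,2,2,0,2,0,2,2,2,0,2,2,2,0,1,1,0,1,1,0,1,1,0,1,0,1,1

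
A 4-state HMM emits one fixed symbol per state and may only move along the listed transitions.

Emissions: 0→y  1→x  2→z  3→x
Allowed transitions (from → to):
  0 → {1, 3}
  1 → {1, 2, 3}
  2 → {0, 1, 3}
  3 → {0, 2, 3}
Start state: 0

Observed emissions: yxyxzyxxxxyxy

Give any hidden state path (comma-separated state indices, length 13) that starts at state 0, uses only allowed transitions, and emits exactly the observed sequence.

  [0] y  {0}  => 0  start
  [1] x  {1,3}  => 3  0->3 ok
  [2] y  {0}  => 0  3->0 ok
  [3] x  {1,3}  => 3  0->3 ok
  [4] z  {2}  => 2  3->2 ok
  [5] y  {0}  => 0  2->0 ok
  [6] x  {1,3}  => 1  0->1 ok
  [7] x  {1,3}  => 3  1->3 ok
  [8] x  {1,3}  => 3  3->3 ok
  [9] x  {1,3}  => 3  3->3 ok
  [10] y  {0}  => 0  3->0 ok
  [11] x  {1,3}  => 3  0->3 ok
  [12] y  {0}  => 0  3->0 ok

0,3,0,3,2,0,1,3,3,3,0,3,0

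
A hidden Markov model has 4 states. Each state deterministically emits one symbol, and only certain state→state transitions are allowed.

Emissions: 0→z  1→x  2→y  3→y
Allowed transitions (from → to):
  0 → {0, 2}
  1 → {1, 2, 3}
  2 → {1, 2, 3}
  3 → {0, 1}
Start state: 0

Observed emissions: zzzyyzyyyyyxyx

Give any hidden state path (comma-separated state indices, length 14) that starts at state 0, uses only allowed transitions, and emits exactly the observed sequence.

  pos 0: z in {0}, choose 0; start
  pos 1: z in {0}, choose 0; 0->0 ok
  pos 2: z in {0}, choose 0; 0->0 ok
  pos 3: y in {2,3}, choose 2; 0->2 ok
  pos 4: y in {2,3}, choose 3; 2->3 ok
  pos 5: z in {0}, choose 0; 3->0 ok
  pos 6: y in {2,3}, choose 2; 0->2 ok
  pos 7: y in {2,3}, choose 2; 2->2 ok
  pos 8: y in {2,3}, choose 2; 2->2 ok
  pos 9: y in {2,3}, choose 2; 2->2 ok
  pos 10: y in {2,3}, choose 2; 2->2 ok
  pos 11: x in {1}, choose 1; 2->1 ok
  pos 12: y in {2,3}, choose 2; 1->2 ok
  pos 13: x in {1}, choose 1; 2->1 ok

0,0,0,2,3,0,2,2,2,2,2,1,2,1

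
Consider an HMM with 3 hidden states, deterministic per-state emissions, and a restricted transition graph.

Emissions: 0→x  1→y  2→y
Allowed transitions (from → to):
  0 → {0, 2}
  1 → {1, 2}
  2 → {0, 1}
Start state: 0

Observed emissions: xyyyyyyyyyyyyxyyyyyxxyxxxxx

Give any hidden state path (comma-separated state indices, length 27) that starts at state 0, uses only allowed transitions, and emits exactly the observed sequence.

  [0] x  {0}  => 0  start
  [1] y  {1,2}  => 2  0->2 ok
  [2] y  {1,2}  => 1  2->1 ok
  [3] y  {1,2}  => 1  1->1 ok
  [4] y  {1,2}  => 2  1->2 ok
  [5] y  {1,2}  => 1  2->1 ok
  [6] y  {1,2}  => 2  1->2 ok
  [7] y  {1,2}  => 1  2->1 ok
  [8] y  {1,2}  => 1  1->1 ok
  [9] y  {1,2}  => 1  1->1 ok
  [10] y  {1,2}  => 2  1->2 ok
  [11] y  {1,2}  => 1  2->1 ok
  [12] y  {1,2}  => 2  1->2 ok
  [13] x  {0}  => 0  2->0 ok
  [14] y  {1,2}  => 2  0->2 ok
  [15] y  {1,2}  => 1  2->1 ok
  [16] y  {1,2}  => 2  1->2 ok
  [17] y  {1,2}  => 1  2->1 ok
  [18] y  {1,2}  => 2  1->2 ok
  [19] x  {0}  => 0  2->0 ok
  [20] x  {0}  => 0  0->0 ok
  [21] y  {1,2}  => 2  0->2 ok
  [22] x  {0}  => 0  2->0 ok
  [23] x  {0}  => 0  0->0 ok
  [24] x  {0}  => 0  0->0 ok
  [25] x  {0}  => 0  0->0 ok
  [26] x  {0}  => 0  0->0 ok

0,2,1,1,2,1,2,1,1,1,2,1,2,0,2,1,2,1,2,0,0,2,0,0,0,0,0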